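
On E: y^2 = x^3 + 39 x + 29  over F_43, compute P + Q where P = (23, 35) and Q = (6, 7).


P != Q, so use the chord formula.
s = (y2 - y1) / (x2 - x1) = (15) / (26) mod 43 = 32
x3 = s^2 - x1 - x2 mod 43 = 32^2 - 23 - 6 = 6
y3 = s (x1 - x3) - y1 mod 43 = 32 * (23 - 6) - 35 = 36

P + Q = (6, 36)


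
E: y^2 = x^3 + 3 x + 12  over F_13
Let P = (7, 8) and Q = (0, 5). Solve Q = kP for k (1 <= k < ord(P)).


Enumerate multiples of P until we hit Q = (0, 5):
  1P = (7, 8)
  2P = (3, 10)
  3P = (0, 8)
  4P = (6, 5)
  5P = (9, 12)
  6P = (1, 4)
  7P = (4, 7)
  8P = (5, 10)
  9P = (2, 0)
  10P = (5, 3)
  11P = (4, 6)
  12P = (1, 9)
  13P = (9, 1)
  14P = (6, 8)
  15P = (0, 5)
Match found at i = 15.

k = 15


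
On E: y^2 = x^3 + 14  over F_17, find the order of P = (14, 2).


Compute successive multiples of P until we hit O:
  1P = (14, 2)
  2P = (8, 13)
  3P = (13, 16)
  4P = (16, 9)
  5P = (12, 5)
  6P = (6, 3)
  7P = (1, 7)
  8P = (11, 6)
  ... (continuing to 18P)
  18P = O

ord(P) = 18


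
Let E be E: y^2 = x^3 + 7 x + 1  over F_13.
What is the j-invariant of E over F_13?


Delta = -16(4 a^3 + 27 b^2) mod 13 = 2
-1728 * (4 a)^3 = -1728 * (4*7)^3 mod 13 = 8
j = 8 * 2^(-1) mod 13 = 4

j = 4 (mod 13)


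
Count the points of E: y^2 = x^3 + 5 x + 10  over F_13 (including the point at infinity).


For each x in F_13, count y with y^2 = x^3 + 5 x + 10 mod 13:
  x = 0: RHS = 10, y in [6, 7]  -> 2 point(s)
  x = 1: RHS = 3, y in [4, 9]  -> 2 point(s)
  x = 3: RHS = 0, y in [0]  -> 1 point(s)
  x = 4: RHS = 3, y in [4, 9]  -> 2 point(s)
  x = 5: RHS = 4, y in [2, 11]  -> 2 point(s)
  x = 6: RHS = 9, y in [3, 10]  -> 2 point(s)
  x = 8: RHS = 3, y in [4, 9]  -> 2 point(s)
  x = 9: RHS = 4, y in [2, 11]  -> 2 point(s)
  x = 12: RHS = 4, y in [2, 11]  -> 2 point(s)
Affine points: 17. Add the point at infinity: total = 18.

#E(F_13) = 18


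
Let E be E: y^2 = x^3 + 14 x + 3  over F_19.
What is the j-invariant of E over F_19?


Delta = -16(4 a^3 + 27 b^2) mod 19 = 8
-1728 * (4 a)^3 = -1728 * (4*14)^3 mod 19 = 18
j = 18 * 8^(-1) mod 19 = 7

j = 7 (mod 19)


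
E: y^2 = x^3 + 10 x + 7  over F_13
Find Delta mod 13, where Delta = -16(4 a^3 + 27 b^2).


4 a^3 + 27 b^2 = 4*10^3 + 27*7^2 = 4000 + 1323 = 5323
Delta = -16 * (5323) = -85168
Delta mod 13 = 8

Delta = 8 (mod 13)


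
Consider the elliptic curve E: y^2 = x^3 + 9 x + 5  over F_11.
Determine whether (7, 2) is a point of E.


Check whether y^2 = x^3 + 9 x + 5 (mod 11) for (x, y) = (7, 2).
LHS: y^2 = 2^2 mod 11 = 4
RHS: x^3 + 9 x + 5 = 7^3 + 9*7 + 5 mod 11 = 4
LHS = RHS

Yes, on the curve


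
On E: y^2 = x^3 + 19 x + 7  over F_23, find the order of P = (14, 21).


Compute successive multiples of P until we hit O:
  1P = (14, 21)
  2P = (13, 17)
  3P = (12, 10)
  4P = (10, 1)
  5P = (1, 21)
  6P = (8, 2)
  7P = (4, 3)
  8P = (11, 12)
  ... (continuing to 18P)
  18P = O

ord(P) = 18


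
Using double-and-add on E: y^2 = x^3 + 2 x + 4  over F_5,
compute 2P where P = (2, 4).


k = 2 = 10_2 (binary, LSB first: 01)
Double-and-add from P = (2, 4):
  bit 0 = 0: acc unchanged = O
  bit 1 = 1: acc = O + (0, 2) = (0, 2)

2P = (0, 2)


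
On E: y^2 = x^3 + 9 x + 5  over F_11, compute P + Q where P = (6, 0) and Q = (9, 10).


P != Q, so use the chord formula.
s = (y2 - y1) / (x2 - x1) = (10) / (3) mod 11 = 7
x3 = s^2 - x1 - x2 mod 11 = 7^2 - 6 - 9 = 1
y3 = s (x1 - x3) - y1 mod 11 = 7 * (6 - 1) - 0 = 2

P + Q = (1, 2)


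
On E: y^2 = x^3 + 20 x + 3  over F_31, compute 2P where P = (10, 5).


Doubling: s = (3 x1^2 + a) / (2 y1)
s = (3*10^2 + 20) / (2*5) mod 31 = 1
x3 = s^2 - 2 x1 mod 31 = 1^2 - 2*10 = 12
y3 = s (x1 - x3) - y1 mod 31 = 1 * (10 - 12) - 5 = 24

2P = (12, 24)


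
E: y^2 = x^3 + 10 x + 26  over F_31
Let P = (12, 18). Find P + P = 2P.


Doubling: s = (3 x1^2 + a) / (2 y1)
s = (3*12^2 + 10) / (2*18) mod 31 = 14
x3 = s^2 - 2 x1 mod 31 = 14^2 - 2*12 = 17
y3 = s (x1 - x3) - y1 mod 31 = 14 * (12 - 17) - 18 = 5

2P = (17, 5)


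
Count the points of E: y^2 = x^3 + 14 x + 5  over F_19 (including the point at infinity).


For each x in F_19, count y with y^2 = x^3 + 14 x + 5 mod 19:
  x = 0: RHS = 5, y in [9, 10]  -> 2 point(s)
  x = 1: RHS = 1, y in [1, 18]  -> 2 point(s)
  x = 3: RHS = 17, y in [6, 13]  -> 2 point(s)
  x = 4: RHS = 11, y in [7, 12]  -> 2 point(s)
  x = 6: RHS = 1, y in [1, 18]  -> 2 point(s)
  x = 7: RHS = 9, y in [3, 16]  -> 2 point(s)
  x = 9: RHS = 5, y in [9, 10]  -> 2 point(s)
  x = 10: RHS = 5, y in [9, 10]  -> 2 point(s)
  x = 12: RHS = 1, y in [1, 18]  -> 2 point(s)
  x = 13: RHS = 9, y in [3, 16]  -> 2 point(s)
  x = 14: RHS = 0, y in [0]  -> 1 point(s)
  x = 17: RHS = 7, y in [8, 11]  -> 2 point(s)
  x = 18: RHS = 9, y in [3, 16]  -> 2 point(s)
Affine points: 25. Add the point at infinity: total = 26.

#E(F_19) = 26


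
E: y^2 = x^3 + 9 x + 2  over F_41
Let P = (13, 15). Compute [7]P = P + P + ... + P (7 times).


k = 7 = 111_2 (binary, LSB first: 111)
Double-and-add from P = (13, 15):
  bit 0 = 1: acc = O + (13, 15) = (13, 15)
  bit 1 = 1: acc = (13, 15) + (14, 17) = (18, 16)
  bit 2 = 1: acc = (18, 16) + (33, 22) = (0, 24)

7P = (0, 24)


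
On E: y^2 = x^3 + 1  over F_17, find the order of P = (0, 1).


Compute successive multiples of P until we hit O:
  1P = (0, 1)
  2P = (0, 16)
  3P = O

ord(P) = 3


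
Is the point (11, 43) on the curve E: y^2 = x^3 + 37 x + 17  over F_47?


Check whether y^2 = x^3 + 37 x + 17 (mod 47) for (x, y) = (11, 43).
LHS: y^2 = 43^2 mod 47 = 16
RHS: x^3 + 37 x + 17 = 11^3 + 37*11 + 17 mod 47 = 16
LHS = RHS

Yes, on the curve


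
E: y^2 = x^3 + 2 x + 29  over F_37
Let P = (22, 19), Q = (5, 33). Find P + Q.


P != Q, so use the chord formula.
s = (y2 - y1) / (x2 - x1) = (14) / (20) mod 37 = 34
x3 = s^2 - x1 - x2 mod 37 = 34^2 - 22 - 5 = 19
y3 = s (x1 - x3) - y1 mod 37 = 34 * (22 - 19) - 19 = 9

P + Q = (19, 9)


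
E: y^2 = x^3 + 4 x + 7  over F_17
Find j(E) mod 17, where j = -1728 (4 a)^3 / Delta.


Delta = -16(4 a^3 + 27 b^2) mod 17 = 15
-1728 * (4 a)^3 = -1728 * (4*4)^3 mod 17 = 11
j = 11 * 15^(-1) mod 17 = 3

j = 3 (mod 17)


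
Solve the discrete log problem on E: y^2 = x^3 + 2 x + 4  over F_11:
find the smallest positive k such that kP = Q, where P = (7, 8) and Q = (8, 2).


Enumerate multiples of P until we hit Q = (8, 2):
  1P = (7, 8)
  2P = (9, 5)
  3P = (0, 9)
  4P = (2, 7)
  5P = (6, 1)
  6P = (3, 9)
  7P = (10, 1)
  8P = (8, 9)
  9P = (8, 2)
Match found at i = 9.

k = 9


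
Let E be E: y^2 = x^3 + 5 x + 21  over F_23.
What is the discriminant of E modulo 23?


4 a^3 + 27 b^2 = 4*5^3 + 27*21^2 = 500 + 11907 = 12407
Delta = -16 * (12407) = -198512
Delta mod 23 = 1

Delta = 1 (mod 23)


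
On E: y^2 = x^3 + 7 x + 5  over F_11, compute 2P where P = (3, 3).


Doubling: s = (3 x1^2 + a) / (2 y1)
s = (3*3^2 + 7) / (2*3) mod 11 = 2
x3 = s^2 - 2 x1 mod 11 = 2^2 - 2*3 = 9
y3 = s (x1 - x3) - y1 mod 11 = 2 * (3 - 9) - 3 = 7

2P = (9, 7)


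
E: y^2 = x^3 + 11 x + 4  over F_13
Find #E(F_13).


For each x in F_13, count y with y^2 = x^3 + 11 x + 4 mod 13:
  x = 0: RHS = 4, y in [2, 11]  -> 2 point(s)
  x = 1: RHS = 3, y in [4, 9]  -> 2 point(s)
  x = 3: RHS = 12, y in [5, 8]  -> 2 point(s)
  x = 6: RHS = 0, y in [0]  -> 1 point(s)
  x = 9: RHS = 0, y in [0]  -> 1 point(s)
  x = 10: RHS = 9, y in [3, 10]  -> 2 point(s)
  x = 11: RHS = 0, y in [0]  -> 1 point(s)
Affine points: 11. Add the point at infinity: total = 12.

#E(F_13) = 12


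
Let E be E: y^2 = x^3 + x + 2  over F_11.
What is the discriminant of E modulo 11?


4 a^3 + 27 b^2 = 4*1^3 + 27*2^2 = 4 + 108 = 112
Delta = -16 * (112) = -1792
Delta mod 11 = 1

Delta = 1 (mod 11)


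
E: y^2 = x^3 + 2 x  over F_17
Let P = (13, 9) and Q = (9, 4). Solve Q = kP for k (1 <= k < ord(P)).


Enumerate multiples of P until we hit Q = (9, 4):
  1P = (13, 9)
  2P = (9, 4)
Match found at i = 2.

k = 2


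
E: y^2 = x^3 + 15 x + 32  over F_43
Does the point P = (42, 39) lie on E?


Check whether y^2 = x^3 + 15 x + 32 (mod 43) for (x, y) = (42, 39).
LHS: y^2 = 39^2 mod 43 = 16
RHS: x^3 + 15 x + 32 = 42^3 + 15*42 + 32 mod 43 = 16
LHS = RHS

Yes, on the curve


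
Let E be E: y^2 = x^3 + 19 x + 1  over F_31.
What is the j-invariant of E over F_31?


Delta = -16(4 a^3 + 27 b^2) mod 31 = 17
-1728 * (4 a)^3 = -1728 * (4*19)^3 mod 31 = 4
j = 4 * 17^(-1) mod 31 = 13

j = 13 (mod 31)


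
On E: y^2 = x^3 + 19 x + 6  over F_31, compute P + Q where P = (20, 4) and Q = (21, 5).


P != Q, so use the chord formula.
s = (y2 - y1) / (x2 - x1) = (1) / (1) mod 31 = 1
x3 = s^2 - x1 - x2 mod 31 = 1^2 - 20 - 21 = 22
y3 = s (x1 - x3) - y1 mod 31 = 1 * (20 - 22) - 4 = 25

P + Q = (22, 25)


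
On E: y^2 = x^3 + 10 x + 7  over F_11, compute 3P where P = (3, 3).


k = 3 = 11_2 (binary, LSB first: 11)
Double-and-add from P = (3, 3):
  bit 0 = 1: acc = O + (3, 3) = (3, 3)
  bit 1 = 1: acc = (3, 3) + (3, 8) = O

3P = O


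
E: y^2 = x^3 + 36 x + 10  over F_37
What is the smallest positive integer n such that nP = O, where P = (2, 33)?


Compute successive multiples of P until we hit O:
  1P = (2, 33)
  2P = (32, 36)
  3P = (13, 14)
  4P = (10, 1)
  5P = (4, 12)
  6P = (21, 0)
  7P = (4, 25)
  8P = (10, 36)
  ... (continuing to 12P)
  12P = O

ord(P) = 12


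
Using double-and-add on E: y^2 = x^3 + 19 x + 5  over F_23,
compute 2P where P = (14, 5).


k = 2 = 10_2 (binary, LSB first: 01)
Double-and-add from P = (14, 5):
  bit 0 = 0: acc unchanged = O
  bit 1 = 1: acc = O + (8, 5) = (8, 5)

2P = (8, 5)


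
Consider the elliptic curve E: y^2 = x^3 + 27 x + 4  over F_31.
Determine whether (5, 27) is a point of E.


Check whether y^2 = x^3 + 27 x + 4 (mod 31) for (x, y) = (5, 27).
LHS: y^2 = 27^2 mod 31 = 16
RHS: x^3 + 27 x + 4 = 5^3 + 27*5 + 4 mod 31 = 16
LHS = RHS

Yes, on the curve


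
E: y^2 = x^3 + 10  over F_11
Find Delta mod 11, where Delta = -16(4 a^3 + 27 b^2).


4 a^3 + 27 b^2 = 4*0^3 + 27*10^2 = 0 + 2700 = 2700
Delta = -16 * (2700) = -43200
Delta mod 11 = 8

Delta = 8 (mod 11)


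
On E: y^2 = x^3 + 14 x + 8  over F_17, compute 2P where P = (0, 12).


Doubling: s = (3 x1^2 + a) / (2 y1)
s = (3*0^2 + 14) / (2*12) mod 17 = 2
x3 = s^2 - 2 x1 mod 17 = 2^2 - 2*0 = 4
y3 = s (x1 - x3) - y1 mod 17 = 2 * (0 - 4) - 12 = 14

2P = (4, 14)


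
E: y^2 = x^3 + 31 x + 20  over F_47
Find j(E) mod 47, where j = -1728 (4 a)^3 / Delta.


Delta = -16(4 a^3 + 27 b^2) mod 47 = 44
-1728 * (4 a)^3 = -1728 * (4*31)^3 mod 47 = 7
j = 7 * 44^(-1) mod 47 = 29

j = 29 (mod 47)


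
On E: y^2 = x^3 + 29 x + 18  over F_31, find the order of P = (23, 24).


Compute successive multiples of P until we hit O:
  1P = (23, 24)
  2P = (30, 9)
  3P = (6, 6)
  4P = (22, 19)
  5P = (11, 5)
  6P = (29, 13)
  7P = (28, 11)
  8P = (19, 9)
  ... (continuing to 30P)
  30P = O

ord(P) = 30


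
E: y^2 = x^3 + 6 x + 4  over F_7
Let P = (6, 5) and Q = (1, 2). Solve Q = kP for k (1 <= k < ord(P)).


Enumerate multiples of P until we hit Q = (1, 2):
  1P = (6, 5)
  2P = (4, 1)
  3P = (1, 5)
  4P = (0, 2)
  5P = (3, 0)
  6P = (0, 5)
  7P = (1, 2)
Match found at i = 7.

k = 7


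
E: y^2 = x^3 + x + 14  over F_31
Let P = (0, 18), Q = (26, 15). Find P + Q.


P != Q, so use the chord formula.
s = (y2 - y1) / (x2 - x1) = (28) / (26) mod 31 = 13
x3 = s^2 - x1 - x2 mod 31 = 13^2 - 0 - 26 = 19
y3 = s (x1 - x3) - y1 mod 31 = 13 * (0 - 19) - 18 = 14

P + Q = (19, 14)


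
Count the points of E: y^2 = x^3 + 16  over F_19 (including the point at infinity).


For each x in F_19, count y with y^2 = x^3 + 0 x + 16 mod 19:
  x = 0: RHS = 16, y in [4, 15]  -> 2 point(s)
  x = 1: RHS = 17, y in [6, 13]  -> 2 point(s)
  x = 2: RHS = 5, y in [9, 10]  -> 2 point(s)
  x = 3: RHS = 5, y in [9, 10]  -> 2 point(s)
  x = 4: RHS = 4, y in [2, 17]  -> 2 point(s)
  x = 6: RHS = 4, y in [2, 17]  -> 2 point(s)
  x = 7: RHS = 17, y in [6, 13]  -> 2 point(s)
  x = 9: RHS = 4, y in [2, 17]  -> 2 point(s)
  x = 10: RHS = 9, y in [3, 16]  -> 2 point(s)
  x = 11: RHS = 17, y in [6, 13]  -> 2 point(s)
  x = 13: RHS = 9, y in [3, 16]  -> 2 point(s)
  x = 14: RHS = 5, y in [9, 10]  -> 2 point(s)
  x = 15: RHS = 9, y in [3, 16]  -> 2 point(s)
Affine points: 26. Add the point at infinity: total = 27.

#E(F_19) = 27


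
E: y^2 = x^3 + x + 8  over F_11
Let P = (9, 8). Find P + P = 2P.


Doubling: s = (3 x1^2 + a) / (2 y1)
s = (3*9^2 + 1) / (2*8) mod 11 = 7
x3 = s^2 - 2 x1 mod 11 = 7^2 - 2*9 = 9
y3 = s (x1 - x3) - y1 mod 11 = 7 * (9 - 9) - 8 = 3

2P = (9, 3)


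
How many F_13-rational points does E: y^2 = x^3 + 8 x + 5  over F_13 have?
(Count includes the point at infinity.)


For each x in F_13, count y with y^2 = x^3 + 8 x + 5 mod 13:
  x = 1: RHS = 1, y in [1, 12]  -> 2 point(s)
  x = 2: RHS = 3, y in [4, 9]  -> 2 point(s)
  x = 3: RHS = 4, y in [2, 11]  -> 2 point(s)
  x = 4: RHS = 10, y in [6, 7]  -> 2 point(s)
  x = 5: RHS = 1, y in [1, 12]  -> 2 point(s)
  x = 6: RHS = 9, y in [3, 10]  -> 2 point(s)
  x = 7: RHS = 1, y in [1, 12]  -> 2 point(s)
  x = 8: RHS = 9, y in [3, 10]  -> 2 point(s)
  x = 9: RHS = 0, y in [0]  -> 1 point(s)
  x = 12: RHS = 9, y in [3, 10]  -> 2 point(s)
Affine points: 19. Add the point at infinity: total = 20.

#E(F_13) = 20


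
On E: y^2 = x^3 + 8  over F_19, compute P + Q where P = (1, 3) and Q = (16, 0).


P != Q, so use the chord formula.
s = (y2 - y1) / (x2 - x1) = (16) / (15) mod 19 = 15
x3 = s^2 - x1 - x2 mod 19 = 15^2 - 1 - 16 = 18
y3 = s (x1 - x3) - y1 mod 19 = 15 * (1 - 18) - 3 = 8

P + Q = (18, 8)


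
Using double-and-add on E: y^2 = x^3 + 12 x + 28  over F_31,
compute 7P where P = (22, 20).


k = 7 = 111_2 (binary, LSB first: 111)
Double-and-add from P = (22, 20):
  bit 0 = 1: acc = O + (22, 20) = (22, 20)
  bit 1 = 1: acc = (22, 20) + (1, 17) = (27, 28)
  bit 2 = 1: acc = (27, 28) + (23, 28) = (12, 3)

7P = (12, 3)


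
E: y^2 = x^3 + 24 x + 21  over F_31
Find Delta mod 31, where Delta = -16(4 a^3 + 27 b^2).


4 a^3 + 27 b^2 = 4*24^3 + 27*21^2 = 55296 + 11907 = 67203
Delta = -16 * (67203) = -1075248
Delta mod 31 = 18

Delta = 18 (mod 31)


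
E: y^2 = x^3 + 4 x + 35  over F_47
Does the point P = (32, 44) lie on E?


Check whether y^2 = x^3 + 4 x + 35 (mod 47) for (x, y) = (32, 44).
LHS: y^2 = 44^2 mod 47 = 9
RHS: x^3 + 4 x + 35 = 32^3 + 4*32 + 35 mod 47 = 31
LHS != RHS

No, not on the curve


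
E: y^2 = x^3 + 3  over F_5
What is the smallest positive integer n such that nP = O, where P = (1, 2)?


Compute successive multiples of P until we hit O:
  1P = (1, 2)
  2P = (2, 1)
  3P = (3, 0)
  4P = (2, 4)
  5P = (1, 3)
  6P = O

ord(P) = 6


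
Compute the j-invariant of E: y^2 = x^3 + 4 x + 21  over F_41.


Delta = -16(4 a^3 + 27 b^2) mod 41 = 19
-1728 * (4 a)^3 = -1728 * (4*4)^3 mod 41 = 24
j = 24 * 19^(-1) mod 41 = 25

j = 25 (mod 41)


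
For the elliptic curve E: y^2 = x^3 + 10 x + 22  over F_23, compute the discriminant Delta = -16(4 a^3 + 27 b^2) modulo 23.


4 a^3 + 27 b^2 = 4*10^3 + 27*22^2 = 4000 + 13068 = 17068
Delta = -16 * (17068) = -273088
Delta mod 23 = 14

Delta = 14 (mod 23)


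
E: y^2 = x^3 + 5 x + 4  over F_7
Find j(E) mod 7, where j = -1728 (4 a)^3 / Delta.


Delta = -16(4 a^3 + 27 b^2) mod 7 = 5
-1728 * (4 a)^3 = -1728 * (4*5)^3 mod 7 = 6
j = 6 * 5^(-1) mod 7 = 4

j = 4 (mod 7)


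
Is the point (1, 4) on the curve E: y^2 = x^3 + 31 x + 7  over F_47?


Check whether y^2 = x^3 + 31 x + 7 (mod 47) for (x, y) = (1, 4).
LHS: y^2 = 4^2 mod 47 = 16
RHS: x^3 + 31 x + 7 = 1^3 + 31*1 + 7 mod 47 = 39
LHS != RHS

No, not on the curve


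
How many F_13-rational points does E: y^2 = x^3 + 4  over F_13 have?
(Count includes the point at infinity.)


For each x in F_13, count y with y^2 = x^3 + 0 x + 4 mod 13:
  x = 0: RHS = 4, y in [2, 11]  -> 2 point(s)
  x = 2: RHS = 12, y in [5, 8]  -> 2 point(s)
  x = 4: RHS = 3, y in [4, 9]  -> 2 point(s)
  x = 5: RHS = 12, y in [5, 8]  -> 2 point(s)
  x = 6: RHS = 12, y in [5, 8]  -> 2 point(s)
  x = 7: RHS = 9, y in [3, 10]  -> 2 point(s)
  x = 8: RHS = 9, y in [3, 10]  -> 2 point(s)
  x = 10: RHS = 3, y in [4, 9]  -> 2 point(s)
  x = 11: RHS = 9, y in [3, 10]  -> 2 point(s)
  x = 12: RHS = 3, y in [4, 9]  -> 2 point(s)
Affine points: 20. Add the point at infinity: total = 21.

#E(F_13) = 21


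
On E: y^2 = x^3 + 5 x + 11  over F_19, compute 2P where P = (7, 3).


Doubling: s = (3 x1^2 + a) / (2 y1)
s = (3*7^2 + 5) / (2*3) mod 19 = 0
x3 = s^2 - 2 x1 mod 19 = 0^2 - 2*7 = 5
y3 = s (x1 - x3) - y1 mod 19 = 0 * (7 - 5) - 3 = 16

2P = (5, 16)


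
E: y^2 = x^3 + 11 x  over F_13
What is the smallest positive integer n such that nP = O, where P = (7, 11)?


Compute successive multiples of P until we hit O:
  1P = (7, 11)
  2P = (9, 3)
  3P = (0, 0)
  4P = (9, 10)
  5P = (7, 2)
  6P = O

ord(P) = 6


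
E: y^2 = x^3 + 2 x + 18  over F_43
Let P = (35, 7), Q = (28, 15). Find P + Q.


P != Q, so use the chord formula.
s = (y2 - y1) / (x2 - x1) = (8) / (36) mod 43 = 5
x3 = s^2 - x1 - x2 mod 43 = 5^2 - 35 - 28 = 5
y3 = s (x1 - x3) - y1 mod 43 = 5 * (35 - 5) - 7 = 14

P + Q = (5, 14)


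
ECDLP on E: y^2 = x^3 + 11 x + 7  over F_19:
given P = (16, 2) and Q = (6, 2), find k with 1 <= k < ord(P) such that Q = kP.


Enumerate multiples of P until we hit Q = (6, 2):
  1P = (16, 2)
  2P = (6, 17)
  3P = (4, 18)
  4P = (5, 15)
  5P = (14, 6)
  6P = (12, 9)
  7P = (0, 8)
  8P = (7, 16)
  9P = (1, 0)
  10P = (7, 3)
  11P = (0, 11)
  12P = (12, 10)
  13P = (14, 13)
  14P = (5, 4)
  15P = (4, 1)
  16P = (6, 2)
Match found at i = 16.

k = 16


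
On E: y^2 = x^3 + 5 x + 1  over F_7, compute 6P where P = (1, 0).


k = 6 = 110_2 (binary, LSB first: 011)
Double-and-add from P = (1, 0):
  bit 0 = 0: acc unchanged = O
  bit 1 = 1: acc = O + O = O
  bit 2 = 1: acc = O + O = O

6P = O


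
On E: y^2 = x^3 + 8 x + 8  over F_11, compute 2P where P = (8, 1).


Doubling: s = (3 x1^2 + a) / (2 y1)
s = (3*8^2 + 8) / (2*1) mod 11 = 1
x3 = s^2 - 2 x1 mod 11 = 1^2 - 2*8 = 7
y3 = s (x1 - x3) - y1 mod 11 = 1 * (8 - 7) - 1 = 0

2P = (7, 0)


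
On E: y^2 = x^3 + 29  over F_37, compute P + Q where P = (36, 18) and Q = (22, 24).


P != Q, so use the chord formula.
s = (y2 - y1) / (x2 - x1) = (6) / (23) mod 37 = 26
x3 = s^2 - x1 - x2 mod 37 = 26^2 - 36 - 22 = 26
y3 = s (x1 - x3) - y1 mod 37 = 26 * (36 - 26) - 18 = 20

P + Q = (26, 20)


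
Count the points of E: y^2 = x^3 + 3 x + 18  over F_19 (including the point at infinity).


For each x in F_19, count y with y^2 = x^3 + 3 x + 18 mod 19:
  x = 3: RHS = 16, y in [4, 15]  -> 2 point(s)
  x = 5: RHS = 6, y in [5, 14]  -> 2 point(s)
  x = 6: RHS = 5, y in [9, 10]  -> 2 point(s)
  x = 14: RHS = 11, y in [7, 12]  -> 2 point(s)
  x = 16: RHS = 1, y in [1, 18]  -> 2 point(s)
  x = 17: RHS = 4, y in [2, 17]  -> 2 point(s)
Affine points: 12. Add the point at infinity: total = 13.

#E(F_19) = 13


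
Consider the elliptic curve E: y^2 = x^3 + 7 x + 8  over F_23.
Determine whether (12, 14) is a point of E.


Check whether y^2 = x^3 + 7 x + 8 (mod 23) for (x, y) = (12, 14).
LHS: y^2 = 14^2 mod 23 = 12
RHS: x^3 + 7 x + 8 = 12^3 + 7*12 + 8 mod 23 = 3
LHS != RHS

No, not on the curve


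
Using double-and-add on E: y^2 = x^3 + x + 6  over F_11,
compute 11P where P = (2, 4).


k = 11 = 1011_2 (binary, LSB first: 1101)
Double-and-add from P = (2, 4):
  bit 0 = 1: acc = O + (2, 4) = (2, 4)
  bit 1 = 1: acc = (2, 4) + (5, 9) = (8, 8)
  bit 2 = 0: acc unchanged = (8, 8)
  bit 3 = 1: acc = (8, 8) + (3, 6) = (5, 2)

11P = (5, 2)


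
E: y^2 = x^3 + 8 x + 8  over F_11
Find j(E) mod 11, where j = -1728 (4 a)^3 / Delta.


Delta = -16(4 a^3 + 27 b^2) mod 11 = 7
-1728 * (4 a)^3 = -1728 * (4*8)^3 mod 11 = 1
j = 1 * 7^(-1) mod 11 = 8

j = 8 (mod 11)


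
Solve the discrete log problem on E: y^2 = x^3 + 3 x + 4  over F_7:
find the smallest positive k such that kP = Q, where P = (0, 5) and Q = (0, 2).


Enumerate multiples of P until we hit Q = (0, 2):
  1P = (0, 5)
  2P = (1, 1)
  3P = (1, 6)
  4P = (0, 2)
Match found at i = 4.

k = 4


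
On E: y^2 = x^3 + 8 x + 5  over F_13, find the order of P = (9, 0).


Compute successive multiples of P until we hit O:
  1P = (9, 0)
  2P = O

ord(P) = 2


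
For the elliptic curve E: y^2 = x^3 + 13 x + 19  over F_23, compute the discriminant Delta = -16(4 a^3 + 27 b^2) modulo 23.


4 a^3 + 27 b^2 = 4*13^3 + 27*19^2 = 8788 + 9747 = 18535
Delta = -16 * (18535) = -296560
Delta mod 23 = 2

Delta = 2 (mod 23)


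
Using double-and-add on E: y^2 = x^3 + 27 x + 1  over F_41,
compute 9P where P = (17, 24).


k = 9 = 1001_2 (binary, LSB first: 1001)
Double-and-add from P = (17, 24):
  bit 0 = 1: acc = O + (17, 24) = (17, 24)
  bit 1 = 0: acc unchanged = (17, 24)
  bit 2 = 0: acc unchanged = (17, 24)
  bit 3 = 1: acc = (17, 24) + (8, 27) = (7, 0)

9P = (7, 0)


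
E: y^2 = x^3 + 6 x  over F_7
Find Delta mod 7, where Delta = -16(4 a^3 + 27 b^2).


4 a^3 + 27 b^2 = 4*6^3 + 27*0^2 = 864 + 0 = 864
Delta = -16 * (864) = -13824
Delta mod 7 = 1

Delta = 1 (mod 7)


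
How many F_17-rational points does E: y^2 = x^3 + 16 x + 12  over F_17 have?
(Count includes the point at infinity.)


For each x in F_17, count y with y^2 = x^3 + 16 x + 12 mod 17:
  x = 2: RHS = 1, y in [1, 16]  -> 2 point(s)
  x = 3: RHS = 2, y in [6, 11]  -> 2 point(s)
  x = 4: RHS = 4, y in [2, 15]  -> 2 point(s)
  x = 5: RHS = 13, y in [8, 9]  -> 2 point(s)
  x = 6: RHS = 1, y in [1, 16]  -> 2 point(s)
  x = 7: RHS = 8, y in [5, 12]  -> 2 point(s)
  x = 9: RHS = 1, y in [1, 16]  -> 2 point(s)
  x = 10: RHS = 16, y in [4, 13]  -> 2 point(s)
Affine points: 16. Add the point at infinity: total = 17.

#E(F_17) = 17


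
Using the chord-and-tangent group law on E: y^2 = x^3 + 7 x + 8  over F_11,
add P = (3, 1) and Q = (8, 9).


P != Q, so use the chord formula.
s = (y2 - y1) / (x2 - x1) = (8) / (5) mod 11 = 6
x3 = s^2 - x1 - x2 mod 11 = 6^2 - 3 - 8 = 3
y3 = s (x1 - x3) - y1 mod 11 = 6 * (3 - 3) - 1 = 10

P + Q = (3, 10)


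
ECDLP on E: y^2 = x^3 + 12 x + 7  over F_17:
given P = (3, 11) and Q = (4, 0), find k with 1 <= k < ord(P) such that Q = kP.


Enumerate multiples of P until we hit Q = (4, 0):
  1P = (3, 11)
  2P = (12, 14)
  3P = (4, 0)
Match found at i = 3.

k = 3


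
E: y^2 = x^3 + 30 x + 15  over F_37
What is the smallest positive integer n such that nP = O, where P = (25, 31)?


Compute successive multiples of P until we hit O:
  1P = (25, 31)
  2P = (17, 31)
  3P = (32, 6)
  4P = (29, 15)
  5P = (36, 13)
  6P = (1, 34)
  7P = (22, 1)
  8P = (16, 22)
  ... (continuing to 47P)
  47P = O

ord(P) = 47


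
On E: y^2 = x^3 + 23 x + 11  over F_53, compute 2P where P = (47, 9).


Doubling: s = (3 x1^2 + a) / (2 y1)
s = (3*47^2 + 23) / (2*9) mod 53 = 22
x3 = s^2 - 2 x1 mod 53 = 22^2 - 2*47 = 19
y3 = s (x1 - x3) - y1 mod 53 = 22 * (47 - 19) - 9 = 24

2P = (19, 24)


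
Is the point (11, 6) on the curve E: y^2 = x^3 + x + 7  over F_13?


Check whether y^2 = x^3 + 1 x + 7 (mod 13) for (x, y) = (11, 6).
LHS: y^2 = 6^2 mod 13 = 10
RHS: x^3 + 1 x + 7 = 11^3 + 1*11 + 7 mod 13 = 10
LHS = RHS

Yes, on the curve


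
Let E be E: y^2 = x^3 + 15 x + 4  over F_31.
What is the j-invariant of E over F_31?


Delta = -16(4 a^3 + 27 b^2) mod 31 = 9
-1728 * (4 a)^3 = -1728 * (4*15)^3 mod 31 = 29
j = 29 * 9^(-1) mod 31 = 17

j = 17 (mod 31)


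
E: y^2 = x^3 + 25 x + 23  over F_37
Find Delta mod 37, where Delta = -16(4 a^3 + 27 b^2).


4 a^3 + 27 b^2 = 4*25^3 + 27*23^2 = 62500 + 14283 = 76783
Delta = -16 * (76783) = -1228528
Delta mod 37 = 20

Delta = 20 (mod 37)


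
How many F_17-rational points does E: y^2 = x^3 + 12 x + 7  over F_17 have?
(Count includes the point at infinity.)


For each x in F_17, count y with y^2 = x^3 + 12 x + 7 mod 17:
  x = 3: RHS = 2, y in [6, 11]  -> 2 point(s)
  x = 4: RHS = 0, y in [0]  -> 1 point(s)
  x = 7: RHS = 9, y in [3, 14]  -> 2 point(s)
  x = 11: RHS = 8, y in [5, 12]  -> 2 point(s)
  x = 12: RHS = 9, y in [3, 14]  -> 2 point(s)
  x = 15: RHS = 9, y in [3, 14]  -> 2 point(s)
Affine points: 11. Add the point at infinity: total = 12.

#E(F_17) = 12


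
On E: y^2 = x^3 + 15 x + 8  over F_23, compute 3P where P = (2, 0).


k = 3 = 11_2 (binary, LSB first: 11)
Double-and-add from P = (2, 0):
  bit 0 = 1: acc = O + (2, 0) = (2, 0)
  bit 1 = 1: acc = (2, 0) + O = (2, 0)

3P = (2, 0)


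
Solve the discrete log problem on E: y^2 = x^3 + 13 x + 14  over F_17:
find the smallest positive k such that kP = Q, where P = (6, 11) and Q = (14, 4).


Enumerate multiples of P until we hit Q = (14, 4):
  1P = (6, 11)
  2P = (14, 13)
  3P = (13, 0)
  4P = (14, 4)
Match found at i = 4.

k = 4


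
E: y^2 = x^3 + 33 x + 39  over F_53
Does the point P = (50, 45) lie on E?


Check whether y^2 = x^3 + 33 x + 39 (mod 53) for (x, y) = (50, 45).
LHS: y^2 = 45^2 mod 53 = 11
RHS: x^3 + 33 x + 39 = 50^3 + 33*50 + 39 mod 53 = 19
LHS != RHS

No, not on the curve


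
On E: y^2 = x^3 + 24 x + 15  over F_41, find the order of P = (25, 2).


Compute successive multiples of P until we hit O:
  1P = (25, 2)
  2P = (40, 21)
  3P = (33, 7)
  4P = (34, 18)
  5P = (13, 33)
  6P = (39, 0)
  7P = (13, 8)
  8P = (34, 23)
  ... (continuing to 12P)
  12P = O

ord(P) = 12


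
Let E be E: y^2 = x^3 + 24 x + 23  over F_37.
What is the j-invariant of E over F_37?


Delta = -16(4 a^3 + 27 b^2) mod 37 = 29
-1728 * (4 a)^3 = -1728 * (4*24)^3 mod 37 = 23
j = 23 * 29^(-1) mod 37 = 11

j = 11 (mod 37)


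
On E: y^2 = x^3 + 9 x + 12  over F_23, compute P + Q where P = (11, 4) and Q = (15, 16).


P != Q, so use the chord formula.
s = (y2 - y1) / (x2 - x1) = (12) / (4) mod 23 = 3
x3 = s^2 - x1 - x2 mod 23 = 3^2 - 11 - 15 = 6
y3 = s (x1 - x3) - y1 mod 23 = 3 * (11 - 6) - 4 = 11

P + Q = (6, 11)


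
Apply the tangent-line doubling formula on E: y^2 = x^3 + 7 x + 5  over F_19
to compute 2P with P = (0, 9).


Doubling: s = (3 x1^2 + a) / (2 y1)
s = (3*0^2 + 7) / (2*9) mod 19 = 12
x3 = s^2 - 2 x1 mod 19 = 12^2 - 2*0 = 11
y3 = s (x1 - x3) - y1 mod 19 = 12 * (0 - 11) - 9 = 11

2P = (11, 11)


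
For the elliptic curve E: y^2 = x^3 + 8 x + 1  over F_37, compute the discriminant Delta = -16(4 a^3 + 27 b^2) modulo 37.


4 a^3 + 27 b^2 = 4*8^3 + 27*1^2 = 2048 + 27 = 2075
Delta = -16 * (2075) = -33200
Delta mod 37 = 26

Delta = 26 (mod 37)


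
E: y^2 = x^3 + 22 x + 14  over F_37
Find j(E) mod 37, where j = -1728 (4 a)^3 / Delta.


Delta = -16(4 a^3 + 27 b^2) mod 37 = 15
-1728 * (4 a)^3 = -1728 * (4*22)^3 mod 37 = 29
j = 29 * 15^(-1) mod 37 = 34

j = 34 (mod 37)


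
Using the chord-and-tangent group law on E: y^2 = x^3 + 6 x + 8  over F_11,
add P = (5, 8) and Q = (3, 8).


P != Q, so use the chord formula.
s = (y2 - y1) / (x2 - x1) = (0) / (9) mod 11 = 0
x3 = s^2 - x1 - x2 mod 11 = 0^2 - 5 - 3 = 3
y3 = s (x1 - x3) - y1 mod 11 = 0 * (5 - 3) - 8 = 3

P + Q = (3, 3)


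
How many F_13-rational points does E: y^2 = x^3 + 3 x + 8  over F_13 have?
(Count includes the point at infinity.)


For each x in F_13, count y with y^2 = x^3 + 3 x + 8 mod 13:
  x = 1: RHS = 12, y in [5, 8]  -> 2 point(s)
  x = 2: RHS = 9, y in [3, 10]  -> 2 point(s)
  x = 9: RHS = 10, y in [6, 7]  -> 2 point(s)
  x = 12: RHS = 4, y in [2, 11]  -> 2 point(s)
Affine points: 8. Add the point at infinity: total = 9.

#E(F_13) = 9


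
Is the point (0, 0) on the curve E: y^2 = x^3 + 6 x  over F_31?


Check whether y^2 = x^3 + 6 x + 0 (mod 31) for (x, y) = (0, 0).
LHS: y^2 = 0^2 mod 31 = 0
RHS: x^3 + 6 x + 0 = 0^3 + 6*0 + 0 mod 31 = 0
LHS = RHS

Yes, on the curve


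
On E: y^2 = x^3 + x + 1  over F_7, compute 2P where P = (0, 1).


k = 2 = 10_2 (binary, LSB first: 01)
Double-and-add from P = (0, 1):
  bit 0 = 0: acc unchanged = O
  bit 1 = 1: acc = O + (2, 5) = (2, 5)

2P = (2, 5)


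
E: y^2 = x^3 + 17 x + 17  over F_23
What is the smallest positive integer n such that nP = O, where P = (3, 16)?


Compute successive multiples of P until we hit O:
  1P = (3, 16)
  2P = (2, 17)
  3P = (19, 0)
  4P = (2, 6)
  5P = (3, 7)
  6P = O

ord(P) = 6


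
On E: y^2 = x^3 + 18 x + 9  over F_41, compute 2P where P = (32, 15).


Doubling: s = (3 x1^2 + a) / (2 y1)
s = (3*32^2 + 18) / (2*15) mod 41 = 21
x3 = s^2 - 2 x1 mod 41 = 21^2 - 2*32 = 8
y3 = s (x1 - x3) - y1 mod 41 = 21 * (32 - 8) - 15 = 38

2P = (8, 38)


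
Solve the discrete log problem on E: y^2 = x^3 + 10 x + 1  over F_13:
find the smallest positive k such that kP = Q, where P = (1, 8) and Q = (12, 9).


Enumerate multiples of P until we hit Q = (12, 9):
  1P = (1, 8)
  2P = (11, 5)
  3P = (2, 4)
  4P = (0, 1)
  5P = (9, 1)
  6P = (6, 11)
  7P = (10, 10)
  8P = (12, 4)
  9P = (4, 12)
  10P = (4, 1)
  11P = (12, 9)
Match found at i = 11.

k = 11


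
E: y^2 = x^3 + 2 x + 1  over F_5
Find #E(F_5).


For each x in F_5, count y with y^2 = x^3 + 2 x + 1 mod 5:
  x = 0: RHS = 1, y in [1, 4]  -> 2 point(s)
  x = 1: RHS = 4, y in [2, 3]  -> 2 point(s)
  x = 3: RHS = 4, y in [2, 3]  -> 2 point(s)
Affine points: 6. Add the point at infinity: total = 7.

#E(F_5) = 7


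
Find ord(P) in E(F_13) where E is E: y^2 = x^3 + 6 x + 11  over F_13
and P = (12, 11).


Compute successive multiples of P until we hit O:
  1P = (12, 11)
  2P = (3, 11)
  3P = (11, 2)
  4P = (6, 4)
  5P = (9, 12)
  6P = (8, 5)
  7P = (5, 6)
  8P = (5, 7)
  ... (continuing to 15P)
  15P = O

ord(P) = 15


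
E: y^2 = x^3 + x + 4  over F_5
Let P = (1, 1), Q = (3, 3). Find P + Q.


P != Q, so use the chord formula.
s = (y2 - y1) / (x2 - x1) = (2) / (2) mod 5 = 1
x3 = s^2 - x1 - x2 mod 5 = 1^2 - 1 - 3 = 2
y3 = s (x1 - x3) - y1 mod 5 = 1 * (1 - 2) - 1 = 3

P + Q = (2, 3)


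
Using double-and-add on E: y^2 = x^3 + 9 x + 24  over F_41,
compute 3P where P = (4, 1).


k = 3 = 11_2 (binary, LSB first: 11)
Double-and-add from P = (4, 1):
  bit 0 = 1: acc = O + (4, 1) = (4, 1)
  bit 1 = 1: acc = (4, 1) + (15, 34) = (31, 0)

3P = (31, 0)


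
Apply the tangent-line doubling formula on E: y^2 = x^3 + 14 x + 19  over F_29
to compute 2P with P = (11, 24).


Doubling: s = (3 x1^2 + a) / (2 y1)
s = (3*11^2 + 14) / (2*24) mod 29 = 0
x3 = s^2 - 2 x1 mod 29 = 0^2 - 2*11 = 7
y3 = s (x1 - x3) - y1 mod 29 = 0 * (11 - 7) - 24 = 5

2P = (7, 5)


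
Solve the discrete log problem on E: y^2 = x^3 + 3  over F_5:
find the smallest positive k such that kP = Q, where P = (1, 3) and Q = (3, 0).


Enumerate multiples of P until we hit Q = (3, 0):
  1P = (1, 3)
  2P = (2, 4)
  3P = (3, 0)
Match found at i = 3.

k = 3


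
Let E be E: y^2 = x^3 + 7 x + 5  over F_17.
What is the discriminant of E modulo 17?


4 a^3 + 27 b^2 = 4*7^3 + 27*5^2 = 1372 + 675 = 2047
Delta = -16 * (2047) = -32752
Delta mod 17 = 7

Delta = 7 (mod 17)


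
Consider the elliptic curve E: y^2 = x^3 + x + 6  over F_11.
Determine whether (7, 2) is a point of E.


Check whether y^2 = x^3 + 1 x + 6 (mod 11) for (x, y) = (7, 2).
LHS: y^2 = 2^2 mod 11 = 4
RHS: x^3 + 1 x + 6 = 7^3 + 1*7 + 6 mod 11 = 4
LHS = RHS

Yes, on the curve


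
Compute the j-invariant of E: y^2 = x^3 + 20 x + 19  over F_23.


Delta = -16(4 a^3 + 27 b^2) mod 23 = 14
-1728 * (4 a)^3 = -1728 * (4*20)^3 mod 23 = 9
j = 9 * 14^(-1) mod 23 = 22

j = 22 (mod 23)


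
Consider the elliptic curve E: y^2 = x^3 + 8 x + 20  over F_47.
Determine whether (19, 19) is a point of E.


Check whether y^2 = x^3 + 8 x + 20 (mod 47) for (x, y) = (19, 19).
LHS: y^2 = 19^2 mod 47 = 32
RHS: x^3 + 8 x + 20 = 19^3 + 8*19 + 20 mod 47 = 28
LHS != RHS

No, not on the curve


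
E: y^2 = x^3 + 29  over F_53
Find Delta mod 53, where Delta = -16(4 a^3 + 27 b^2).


4 a^3 + 27 b^2 = 4*0^3 + 27*29^2 = 0 + 22707 = 22707
Delta = -16 * (22707) = -363312
Delta mod 53 = 3

Delta = 3 (mod 53)


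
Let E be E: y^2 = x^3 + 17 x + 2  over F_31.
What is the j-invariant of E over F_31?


Delta = -16(4 a^3 + 27 b^2) mod 31 = 9
-1728 * (4 a)^3 = -1728 * (4*17)^3 mod 31 = 23
j = 23 * 9^(-1) mod 31 = 6

j = 6 (mod 31)


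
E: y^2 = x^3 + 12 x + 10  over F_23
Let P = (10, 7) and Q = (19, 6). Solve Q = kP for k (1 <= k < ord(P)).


Enumerate multiples of P until we hit Q = (19, 6):
  1P = (10, 7)
  2P = (19, 6)
Match found at i = 2.

k = 2


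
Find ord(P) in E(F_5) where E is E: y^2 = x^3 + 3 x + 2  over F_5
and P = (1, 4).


Compute successive multiples of P until we hit O:
  1P = (1, 4)
  2P = (2, 4)
  3P = (2, 1)
  4P = (1, 1)
  5P = O

ord(P) = 5


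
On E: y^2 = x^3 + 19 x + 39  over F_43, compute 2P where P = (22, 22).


Doubling: s = (3 x1^2 + a) / (2 y1)
s = (3*22^2 + 19) / (2*22) mod 43 = 9
x3 = s^2 - 2 x1 mod 43 = 9^2 - 2*22 = 37
y3 = s (x1 - x3) - y1 mod 43 = 9 * (22 - 37) - 22 = 15

2P = (37, 15)


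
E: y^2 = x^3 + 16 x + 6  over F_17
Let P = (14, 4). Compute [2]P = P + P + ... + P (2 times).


k = 2 = 10_2 (binary, LSB first: 01)
Double-and-add from P = (14, 4):
  bit 0 = 0: acc unchanged = O
  bit 1 = 1: acc = O + (7, 6) = (7, 6)

2P = (7, 6)


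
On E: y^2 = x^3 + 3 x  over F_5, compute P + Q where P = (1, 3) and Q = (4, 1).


P != Q, so use the chord formula.
s = (y2 - y1) / (x2 - x1) = (3) / (3) mod 5 = 1
x3 = s^2 - x1 - x2 mod 5 = 1^2 - 1 - 4 = 1
y3 = s (x1 - x3) - y1 mod 5 = 1 * (1 - 1) - 3 = 2

P + Q = (1, 2)


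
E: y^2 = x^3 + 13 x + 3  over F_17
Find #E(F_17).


For each x in F_17, count y with y^2 = x^3 + 13 x + 3 mod 17:
  x = 1: RHS = 0, y in [0]  -> 1 point(s)
  x = 3: RHS = 1, y in [1, 16]  -> 2 point(s)
  x = 4: RHS = 0, y in [0]  -> 1 point(s)
  x = 6: RHS = 8, y in [5, 12]  -> 2 point(s)
  x = 9: RHS = 16, y in [4, 13]  -> 2 point(s)
  x = 11: RHS = 15, y in [7, 10]  -> 2 point(s)
  x = 12: RHS = 0, y in [0]  -> 1 point(s)
Affine points: 11. Add the point at infinity: total = 12.

#E(F_17) = 12


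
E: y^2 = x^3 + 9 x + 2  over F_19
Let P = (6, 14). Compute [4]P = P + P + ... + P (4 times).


k = 4 = 100_2 (binary, LSB first: 001)
Double-and-add from P = (6, 14):
  bit 0 = 0: acc unchanged = O
  bit 1 = 0: acc unchanged = O
  bit 2 = 1: acc = O + (6, 5) = (6, 5)

4P = (6, 5)


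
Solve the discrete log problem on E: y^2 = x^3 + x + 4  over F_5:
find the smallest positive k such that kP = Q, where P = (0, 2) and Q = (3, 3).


Enumerate multiples of P until we hit Q = (3, 3):
  1P = (0, 2)
  2P = (1, 4)
  3P = (3, 2)
  4P = (2, 3)
  5P = (2, 2)
  6P = (3, 3)
Match found at i = 6.

k = 6


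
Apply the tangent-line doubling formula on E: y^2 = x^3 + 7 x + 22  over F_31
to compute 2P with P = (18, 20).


Doubling: s = (3 x1^2 + a) / (2 y1)
s = (3*18^2 + 7) / (2*20) mod 31 = 2
x3 = s^2 - 2 x1 mod 31 = 2^2 - 2*18 = 30
y3 = s (x1 - x3) - y1 mod 31 = 2 * (18 - 30) - 20 = 18

2P = (30, 18)


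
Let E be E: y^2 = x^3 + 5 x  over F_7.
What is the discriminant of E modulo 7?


4 a^3 + 27 b^2 = 4*5^3 + 27*0^2 = 500 + 0 = 500
Delta = -16 * (500) = -8000
Delta mod 7 = 1

Delta = 1 (mod 7)


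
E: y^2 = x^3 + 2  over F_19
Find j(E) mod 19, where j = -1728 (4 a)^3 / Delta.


Delta = -16(4 a^3 + 27 b^2) mod 19 = 1
-1728 * (4 a)^3 = -1728 * (4*0)^3 mod 19 = 0
j = 0 * 1^(-1) mod 19 = 0

j = 0 (mod 19)


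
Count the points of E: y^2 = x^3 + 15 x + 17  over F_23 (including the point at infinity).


For each x in F_23, count y with y^2 = x^3 + 15 x + 17 mod 23:
  x = 2: RHS = 9, y in [3, 20]  -> 2 point(s)
  x = 4: RHS = 3, y in [7, 16]  -> 2 point(s)
  x = 6: RHS = 1, y in [1, 22]  -> 2 point(s)
  x = 11: RHS = 18, y in [8, 15]  -> 2 point(s)
  x = 12: RHS = 16, y in [4, 19]  -> 2 point(s)
  x = 14: RHS = 4, y in [2, 21]  -> 2 point(s)
  x = 15: RHS = 6, y in [11, 12]  -> 2 point(s)
  x = 16: RHS = 6, y in [11, 12]  -> 2 point(s)
  x = 18: RHS = 1, y in [1, 22]  -> 2 point(s)
  x = 19: RHS = 8, y in [10, 13]  -> 2 point(s)
  x = 21: RHS = 2, y in [5, 18]  -> 2 point(s)
  x = 22: RHS = 1, y in [1, 22]  -> 2 point(s)
Affine points: 24. Add the point at infinity: total = 25.

#E(F_23) = 25


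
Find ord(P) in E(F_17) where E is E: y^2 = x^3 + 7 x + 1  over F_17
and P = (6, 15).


Compute successive multiples of P until we hit O:
  1P = (6, 15)
  2P = (6, 2)
  3P = O

ord(P) = 3


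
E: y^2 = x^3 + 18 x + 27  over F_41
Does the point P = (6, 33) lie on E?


Check whether y^2 = x^3 + 18 x + 27 (mod 41) for (x, y) = (6, 33).
LHS: y^2 = 33^2 mod 41 = 23
RHS: x^3 + 18 x + 27 = 6^3 + 18*6 + 27 mod 41 = 23
LHS = RHS

Yes, on the curve


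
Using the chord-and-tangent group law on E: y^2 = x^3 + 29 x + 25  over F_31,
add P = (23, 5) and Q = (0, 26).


P != Q, so use the chord formula.
s = (y2 - y1) / (x2 - x1) = (21) / (8) mod 31 = 22
x3 = s^2 - x1 - x2 mod 31 = 22^2 - 23 - 0 = 27
y3 = s (x1 - x3) - y1 mod 31 = 22 * (23 - 27) - 5 = 0

P + Q = (27, 0)


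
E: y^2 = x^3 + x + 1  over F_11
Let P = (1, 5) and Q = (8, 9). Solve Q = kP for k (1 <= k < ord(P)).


Enumerate multiples of P until we hit Q = (8, 9):
  1P = (1, 5)
  2P = (3, 3)
  3P = (8, 2)
  4P = (6, 5)
  5P = (4, 6)
  6P = (0, 10)
  7P = (2, 0)
  8P = (0, 1)
  9P = (4, 5)
  10P = (6, 6)
  11P = (8, 9)
Match found at i = 11.

k = 11


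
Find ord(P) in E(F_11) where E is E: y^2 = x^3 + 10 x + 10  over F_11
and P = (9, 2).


Compute successive multiples of P until we hit O:
  1P = (9, 2)
  2P = (4, 9)
  3P = (7, 4)
  4P = (7, 7)
  5P = (4, 2)
  6P = (9, 9)
  7P = O

ord(P) = 7


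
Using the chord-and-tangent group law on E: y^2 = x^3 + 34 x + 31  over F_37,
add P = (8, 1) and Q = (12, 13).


P != Q, so use the chord formula.
s = (y2 - y1) / (x2 - x1) = (12) / (4) mod 37 = 3
x3 = s^2 - x1 - x2 mod 37 = 3^2 - 8 - 12 = 26
y3 = s (x1 - x3) - y1 mod 37 = 3 * (8 - 26) - 1 = 19

P + Q = (26, 19)


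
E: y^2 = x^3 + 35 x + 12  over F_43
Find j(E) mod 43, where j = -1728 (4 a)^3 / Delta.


Delta = -16(4 a^3 + 27 b^2) mod 43 = 15
-1728 * (4 a)^3 = -1728 * (4*35)^3 mod 43 = 16
j = 16 * 15^(-1) mod 43 = 24

j = 24 (mod 43)


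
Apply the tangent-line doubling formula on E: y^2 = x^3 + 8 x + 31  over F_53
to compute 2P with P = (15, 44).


Doubling: s = (3 x1^2 + a) / (2 y1)
s = (3*15^2 + 8) / (2*44) mod 53 = 18
x3 = s^2 - 2 x1 mod 53 = 18^2 - 2*15 = 29
y3 = s (x1 - x3) - y1 mod 53 = 18 * (15 - 29) - 44 = 22

2P = (29, 22)


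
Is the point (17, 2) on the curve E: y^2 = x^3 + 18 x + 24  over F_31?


Check whether y^2 = x^3 + 18 x + 24 (mod 31) for (x, y) = (17, 2).
LHS: y^2 = 2^2 mod 31 = 4
RHS: x^3 + 18 x + 24 = 17^3 + 18*17 + 24 mod 31 = 4
LHS = RHS

Yes, on the curve


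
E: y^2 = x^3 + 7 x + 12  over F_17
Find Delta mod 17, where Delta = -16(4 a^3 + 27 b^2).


4 a^3 + 27 b^2 = 4*7^3 + 27*12^2 = 1372 + 3888 = 5260
Delta = -16 * (5260) = -84160
Delta mod 17 = 7

Delta = 7 (mod 17)


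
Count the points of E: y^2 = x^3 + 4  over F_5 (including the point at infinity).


For each x in F_5, count y with y^2 = x^3 + 0 x + 4 mod 5:
  x = 0: RHS = 4, y in [2, 3]  -> 2 point(s)
  x = 1: RHS = 0, y in [0]  -> 1 point(s)
  x = 3: RHS = 1, y in [1, 4]  -> 2 point(s)
Affine points: 5. Add the point at infinity: total = 6.

#E(F_5) = 6


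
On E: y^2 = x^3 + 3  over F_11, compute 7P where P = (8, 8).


k = 7 = 111_2 (binary, LSB first: 111)
Double-and-add from P = (8, 8):
  bit 0 = 1: acc = O + (8, 8) = (8, 8)
  bit 1 = 1: acc = (8, 8) + (7, 4) = (1, 9)
  bit 2 = 1: acc = (1, 9) + (0, 5) = (4, 1)

7P = (4, 1)


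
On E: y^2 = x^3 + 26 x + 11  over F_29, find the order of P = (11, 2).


Compute successive multiples of P until we hit O:
  1P = (11, 2)
  2P = (16, 12)
  3P = (6, 8)
  4P = (3, 0)
  5P = (6, 21)
  6P = (16, 17)
  7P = (11, 27)
  8P = O

ord(P) = 8


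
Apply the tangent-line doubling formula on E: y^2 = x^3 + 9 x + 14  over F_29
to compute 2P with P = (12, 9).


Doubling: s = (3 x1^2 + a) / (2 y1)
s = (3*12^2 + 9) / (2*9) mod 29 = 10
x3 = s^2 - 2 x1 mod 29 = 10^2 - 2*12 = 18
y3 = s (x1 - x3) - y1 mod 29 = 10 * (12 - 18) - 9 = 18

2P = (18, 18)


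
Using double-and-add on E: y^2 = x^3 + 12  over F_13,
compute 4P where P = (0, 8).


k = 4 = 100_2 (binary, LSB first: 001)
Double-and-add from P = (0, 8):
  bit 0 = 0: acc unchanged = O
  bit 1 = 0: acc unchanged = O
  bit 2 = 1: acc = O + (0, 8) = (0, 8)

4P = (0, 8)
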